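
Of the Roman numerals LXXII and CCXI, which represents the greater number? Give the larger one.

LXXII = 72
CCXI = 211
211 is larger

CCXI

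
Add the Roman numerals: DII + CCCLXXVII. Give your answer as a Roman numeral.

DII = 502
CCCLXXVII = 377
502 + 377 = 879

DCCCLXXIX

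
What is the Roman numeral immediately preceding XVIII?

XVIII = 18; previous is 17

XVII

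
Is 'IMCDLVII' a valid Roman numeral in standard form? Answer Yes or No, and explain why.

'IMCDLVII': Invalid subtractive combination: IM

No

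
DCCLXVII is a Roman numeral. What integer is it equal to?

DCCLXVII: D=500, C=100, C=100, L=50, X=10, V=5, I=1, I=1
500 + 100 + 100 + 50 + 10 + 5 + 1 + 1 = 767

767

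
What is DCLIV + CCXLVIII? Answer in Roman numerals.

DCLIV = 654
CCXLVIII = 248
654 + 248 = 902

CMII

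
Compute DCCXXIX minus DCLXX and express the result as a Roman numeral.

DCCXXIX = 729
DCLXX = 670
729 - 670 = 59

LIX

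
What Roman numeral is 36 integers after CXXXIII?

CXXXIII = 133
133 + 36 = 169

CLXIX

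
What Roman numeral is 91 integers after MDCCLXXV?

MDCCLXXV = 1775
1775 + 91 = 1866

MDCCCLXVI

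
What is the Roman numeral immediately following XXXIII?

XXXIII = 33; next is 34

XXXIV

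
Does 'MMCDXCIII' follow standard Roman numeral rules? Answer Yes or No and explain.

'MMCDXCIII': Check the rules: uses only the symbols I, V, X, L, C, D, M; no symbol is repeated more than three times in a row; V, L and D each appear at most once; the only places a smaller symbol precedes a larger one are the allowed subtractive pairs CD, XC, the symbol right after such a pair (if any) is smaller than the pair's first symbol, and otherwise the values never increase from left to right. Value: M (1000) + M (1000) + CD (400) + XC (90) + I (1) + I (1) + I (1) = 2493. So it is a valid standard Roman numeral.

Yes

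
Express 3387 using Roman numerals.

Convert 3387 to Roman numerals:
  3387 contains 3×1000 (MMM)
  387 contains 3×100 (CCC)
  87 contains 1×50 (L)
  37 contains 3×10 (XXX)
  7 contains 1×5 (V)
  2 contains 2×1 (II)

MMMCCCLXXXVII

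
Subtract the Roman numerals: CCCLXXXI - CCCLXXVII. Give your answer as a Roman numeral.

CCCLXXXI = 381
CCCLXXVII = 377
381 - 377 = 4

IV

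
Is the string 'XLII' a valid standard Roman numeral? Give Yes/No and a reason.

'XLII': Check the rules: uses only the symbols I, V, X, L, C, D, M; no symbol is repeated more than three times in a row; V, L and D each appear at most once; the only place a smaller symbol precedes a larger one is the allowed subtractive pair XL, the symbol right after such a pair (if any) is smaller than the pair's first symbol, and otherwise the values never increase from left to right. Value: XL (40) + I (1) + I (1) = 42. So it is a valid standard Roman numeral.

Yes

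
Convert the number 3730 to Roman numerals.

Convert 3730 to Roman numerals:
  3730 contains 3×1000 (MMM)
  730 contains 1×500 (D)
  230 contains 2×100 (CC)
  30 contains 3×10 (XXX)

MMMDCCXXX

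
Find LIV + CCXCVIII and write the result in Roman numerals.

LIV = 54
CCXCVIII = 298
54 + 298 = 352

CCCLII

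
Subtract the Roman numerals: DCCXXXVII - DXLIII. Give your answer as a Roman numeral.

DCCXXXVII = 737
DXLIII = 543
737 - 543 = 194

CXCIV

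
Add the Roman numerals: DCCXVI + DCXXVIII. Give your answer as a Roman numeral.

DCCXVI = 716
DCXXVIII = 628
716 + 628 = 1344

MCCCXLIV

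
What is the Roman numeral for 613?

Convert 613 to Roman numerals:
  613 contains 1×500 (D)
  113 contains 1×100 (C)
  13 contains 1×10 (X)
  3 contains 3×1 (III)

DCXIII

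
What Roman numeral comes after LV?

LV = 55; next is 56

LVI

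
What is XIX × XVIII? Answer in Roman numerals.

XIX = 19
XVIII = 18
19 × 18 = 342

CCCXLII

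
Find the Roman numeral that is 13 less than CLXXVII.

CLXXVII = 177
177 - 13 = 164

CLXIV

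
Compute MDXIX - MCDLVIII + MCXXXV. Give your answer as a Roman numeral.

MDXIX = 1519, MCDLVIII = 1458, MCXXXV = 1135
1519 - 1458 = 61
61 + 1135 = 1196

MCXCVI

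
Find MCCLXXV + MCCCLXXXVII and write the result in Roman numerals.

MCCLXXV = 1275
MCCCLXXXVII = 1387
1275 + 1387 = 2662

MMDCLXII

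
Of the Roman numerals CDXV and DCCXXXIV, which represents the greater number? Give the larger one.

CDXV = 415
DCCXXXIV = 734
734 is larger

DCCXXXIV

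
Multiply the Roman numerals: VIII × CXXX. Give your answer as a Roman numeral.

VIII = 8
CXXX = 130
8 × 130 = 1040

MXL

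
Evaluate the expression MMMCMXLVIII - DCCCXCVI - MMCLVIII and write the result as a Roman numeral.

MMMCMXLVIII = 3948, DCCCXCVI = 896, MMCLVIII = 2158
3948 - 896 = 3052
3052 - 2158 = 894

DCCCXCIV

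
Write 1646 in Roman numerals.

Convert 1646 to Roman numerals:
  1646 contains 1×1000 (M)
  646 contains 1×500 (D)
  146 contains 1×100 (C)
  46 contains 1×40 (XL)
  6 contains 1×5 (V)
  1 contains 1×1 (I)

MDCXLVI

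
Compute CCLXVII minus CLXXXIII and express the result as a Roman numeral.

CCLXVII = 267
CLXXXIII = 183
267 - 183 = 84

LXXXIV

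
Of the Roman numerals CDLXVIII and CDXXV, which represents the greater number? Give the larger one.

CDLXVIII = 468
CDXXV = 425
468 is larger

CDLXVIII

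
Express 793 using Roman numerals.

Convert 793 to Roman numerals:
  793 contains 1×500 (D)
  293 contains 2×100 (CC)
  93 contains 1×90 (XC)
  3 contains 3×1 (III)

DCCXCIII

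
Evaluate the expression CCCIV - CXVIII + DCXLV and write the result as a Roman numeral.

CCCIV = 304, CXVIII = 118, DCXLV = 645
304 - 118 = 186
186 + 645 = 831

DCCCXXXI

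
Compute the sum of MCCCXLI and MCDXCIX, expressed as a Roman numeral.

MCCCXLI = 1341
MCDXCIX = 1499
1341 + 1499 = 2840

MMDCCCXL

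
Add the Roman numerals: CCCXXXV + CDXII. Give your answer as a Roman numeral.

CCCXXXV = 335
CDXII = 412
335 + 412 = 747

DCCXLVII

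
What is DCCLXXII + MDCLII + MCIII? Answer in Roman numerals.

DCCLXXII = 772, MDCLII = 1652, MCIII = 1103
772 + 1652 = 2424
2424 + 1103 = 3527

MMMDXXVII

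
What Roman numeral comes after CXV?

CXV = 115, so the next integer is 115 + 1 = 116

CXVI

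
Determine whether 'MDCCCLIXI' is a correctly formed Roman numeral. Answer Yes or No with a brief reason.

'MDCCCLIXI': I cannot come right after the subtractive pair IX: once I is subtracted in IX, the next symbol must be smaller than I

No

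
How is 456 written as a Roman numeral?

Convert 456 to Roman numerals:
  456 contains 1×400 (CD)
  56 contains 1×50 (L)
  6 contains 1×5 (V)
  1 contains 1×1 (I)

CDLVI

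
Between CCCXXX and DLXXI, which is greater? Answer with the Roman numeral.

CCCXXX = 330
DLXXI = 571
571 is larger

DLXXI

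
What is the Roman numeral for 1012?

Convert 1012 to Roman numerals:
  1012 contains 1×1000 (M)
  12 contains 1×10 (X)
  2 contains 2×1 (II)

MXII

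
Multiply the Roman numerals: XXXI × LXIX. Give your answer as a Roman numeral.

XXXI = 31
LXIX = 69
31 × 69 = 2139

MMCXXXIX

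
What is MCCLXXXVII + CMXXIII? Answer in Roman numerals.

MCCLXXXVII = 1287
CMXXIII = 923
1287 + 923 = 2210

MMCCX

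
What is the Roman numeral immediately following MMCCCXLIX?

MMCCCXLIX = 2349; next is 2350

MMCCCL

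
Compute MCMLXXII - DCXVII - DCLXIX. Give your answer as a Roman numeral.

MCMLXXII = 1972, DCXVII = 617, DCLXIX = 669
1972 - 617 = 1355
1355 - 669 = 686

DCLXXXVI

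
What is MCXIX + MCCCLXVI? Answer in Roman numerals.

MCXIX = 1119
MCCCLXVI = 1366
1119 + 1366 = 2485

MMCDLXXXV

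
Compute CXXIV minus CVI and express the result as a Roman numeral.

CXXIV = 124
CVI = 106
124 - 106 = 18

XVIII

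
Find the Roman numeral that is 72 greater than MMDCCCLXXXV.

MMDCCCLXXXV = 2885
2885 + 72 = 2957

MMCMLVII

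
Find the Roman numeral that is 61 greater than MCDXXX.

MCDXXX = 1430
1430 + 61 = 1491

MCDXCI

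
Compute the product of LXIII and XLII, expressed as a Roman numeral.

LXIII = 63
XLII = 42
63 × 42 = 2646

MMDCXLVI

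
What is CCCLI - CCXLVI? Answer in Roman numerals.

CCCLI = 351
CCXLVI = 246
351 - 246 = 105

CV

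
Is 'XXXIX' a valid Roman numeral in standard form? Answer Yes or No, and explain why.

'XXXIX': Check the rules: uses only the symbols I, V, X, L, C, D, M; no symbol is repeated more than three times in a row; V, L and D each appear at most once; the only place a smaller symbol precedes a larger one is the allowed subtractive pair IX, the symbol right after such a pair (if any) is smaller than the pair's first symbol, and otherwise the values never increase from left to right. Value: X (10) + X (10) + X (10) + IX (9) = 39. So it is a valid standard Roman numeral.

Yes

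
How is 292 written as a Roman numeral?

Convert 292 to Roman numerals:
  292 contains 2×100 (CC)
  92 contains 1×90 (XC)
  2 contains 2×1 (II)

CCXCII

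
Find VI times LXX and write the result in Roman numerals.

VI = 6
LXX = 70
6 × 70 = 420

CDXX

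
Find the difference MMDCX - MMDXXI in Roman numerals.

MMDCX = 2610
MMDXXI = 2521
2610 - 2521 = 89

LXXXIX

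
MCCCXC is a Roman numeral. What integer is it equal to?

MCCCXC: M=1000, C=100, C=100, C=100, XC=90
1000 + 100 + 100 + 100 + 90 = 1390

1390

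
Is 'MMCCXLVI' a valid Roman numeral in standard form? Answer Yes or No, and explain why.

'MMCCXLVI': Check the rules: uses only the symbols I, V, X, L, C, D, M; no symbol is repeated more than three times in a row; V, L and D each appear at most once; the only place a smaller symbol precedes a larger one is the allowed subtractive pair XL, the symbol right after such a pair (if any) is smaller than the pair's first symbol, and otherwise the values never increase from left to right. Value: M (1000) + M (1000) + C (100) + C (100) + XL (40) + V (5) + I (1) = 2246. So it is a valid standard Roman numeral.

Yes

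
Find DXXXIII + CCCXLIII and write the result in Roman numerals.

DXXXIII = 533
CCCXLIII = 343
533 + 343 = 876

DCCCLXXVI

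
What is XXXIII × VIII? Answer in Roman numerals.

XXXIII = 33
VIII = 8
33 × 8 = 264

CCLXIV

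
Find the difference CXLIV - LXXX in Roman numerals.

CXLIV = 144
LXXX = 80
144 - 80 = 64

LXIV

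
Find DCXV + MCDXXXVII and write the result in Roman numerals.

DCXV = 615
MCDXXXVII = 1437
615 + 1437 = 2052

MMLII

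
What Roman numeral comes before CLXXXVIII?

CLXXXVIII = 188, so the previous integer is 188 - 1 = 187

CLXXXVII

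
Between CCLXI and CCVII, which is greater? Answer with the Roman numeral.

CCLXI = 261
CCVII = 207
261 is larger

CCLXI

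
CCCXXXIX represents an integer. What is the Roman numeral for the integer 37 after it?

CCCXXXIX = 339
339 + 37 = 376

CCCLXXVI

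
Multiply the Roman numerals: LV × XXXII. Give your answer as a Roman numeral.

LV = 55
XXXII = 32
55 × 32 = 1760

MDCCLX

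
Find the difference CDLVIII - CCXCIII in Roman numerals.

CDLVIII = 458
CCXCIII = 293
458 - 293 = 165

CLXV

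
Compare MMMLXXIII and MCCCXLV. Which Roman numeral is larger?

MMMLXXIII = 3073
MCCCXLV = 1345
3073 is larger

MMMLXXIII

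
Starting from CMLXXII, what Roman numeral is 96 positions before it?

CMLXXII = 972
972 - 96 = 876

DCCCLXXVI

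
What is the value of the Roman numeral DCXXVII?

DCXXVII: D=500, C=100, X=10, X=10, V=5, I=1, I=1
500 + 100 + 10 + 10 + 5 + 1 + 1 = 627

627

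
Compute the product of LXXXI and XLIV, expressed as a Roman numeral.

LXXXI = 81
XLIV = 44
81 × 44 = 3564

MMMDLXIV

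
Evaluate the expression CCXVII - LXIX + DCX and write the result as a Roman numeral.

CCXVII = 217, LXIX = 69, DCX = 610
217 - 69 = 148
148 + 610 = 758

DCCLVIII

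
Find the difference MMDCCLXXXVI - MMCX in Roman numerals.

MMDCCLXXXVI = 2786
MMCX = 2110
2786 - 2110 = 676

DCLXXVI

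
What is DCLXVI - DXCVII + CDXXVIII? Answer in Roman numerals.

DCLXVI = 666, DXCVII = 597, CDXXVIII = 428
666 - 597 = 69
69 + 428 = 497

CDXCVII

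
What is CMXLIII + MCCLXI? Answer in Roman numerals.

CMXLIII = 943
MCCLXI = 1261
943 + 1261 = 2204

MMCCIV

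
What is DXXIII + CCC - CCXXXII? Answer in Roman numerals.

DXXIII = 523, CCC = 300, CCXXXII = 232
523 + 300 = 823
823 - 232 = 591

DXCI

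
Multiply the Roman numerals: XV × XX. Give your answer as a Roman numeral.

XV = 15
XX = 20
15 × 20 = 300

CCC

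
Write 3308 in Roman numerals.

Convert 3308 to Roman numerals:
  3308 contains 3×1000 (MMM)
  308 contains 3×100 (CCC)
  8 contains 1×5 (V)
  3 contains 3×1 (III)

MMMCCCVIII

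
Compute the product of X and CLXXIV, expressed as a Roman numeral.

X = 10
CLXXIV = 174
10 × 174 = 1740

MDCCXL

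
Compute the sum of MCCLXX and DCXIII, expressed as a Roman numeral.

MCCLXX = 1270
DCXIII = 613
1270 + 613 = 1883

MDCCCLXXXIII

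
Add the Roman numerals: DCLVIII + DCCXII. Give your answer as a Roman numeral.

DCLVIII = 658
DCCXII = 712
658 + 712 = 1370

MCCCLXX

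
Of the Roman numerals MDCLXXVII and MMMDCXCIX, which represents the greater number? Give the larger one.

MDCLXXVII = 1677
MMMDCXCIX = 3699
3699 is larger

MMMDCXCIX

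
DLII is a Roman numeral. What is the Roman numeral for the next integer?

DLII = 552, so the next integer is 552 + 1 = 553

DLIII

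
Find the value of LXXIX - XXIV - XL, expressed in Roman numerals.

LXXIX = 79, XXIV = 24, XL = 40
79 - 24 = 55
55 - 40 = 15

XV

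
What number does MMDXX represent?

MMDXX: M=1000, M=1000, D=500, X=10, X=10
1000 + 1000 + 500 + 10 + 10 = 2520

2520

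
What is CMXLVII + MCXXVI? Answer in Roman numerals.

CMXLVII = 947
MCXXVI = 1126
947 + 1126 = 2073

MMLXXIII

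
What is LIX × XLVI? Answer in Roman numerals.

LIX = 59
XLVI = 46
59 × 46 = 2714

MMDCCXIV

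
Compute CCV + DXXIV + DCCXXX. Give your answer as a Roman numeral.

CCV = 205, DXXIV = 524, DCCXXX = 730
205 + 524 = 729
729 + 730 = 1459

MCDLIX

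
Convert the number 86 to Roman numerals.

Convert 86 to Roman numerals:
  86 contains 1×50 (L)
  36 contains 3×10 (XXX)
  6 contains 1×5 (V)
  1 contains 1×1 (I)

LXXXVI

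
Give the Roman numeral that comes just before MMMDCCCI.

MMMDCCCI = 3801; previous is 3800

MMMDCCC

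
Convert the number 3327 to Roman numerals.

Convert 3327 to Roman numerals:
  3327 contains 3×1000 (MMM)
  327 contains 3×100 (CCC)
  27 contains 2×10 (XX)
  7 contains 1×5 (V)
  2 contains 2×1 (II)

MMMCCCXXVII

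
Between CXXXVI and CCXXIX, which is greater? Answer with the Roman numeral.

CXXXVI = 136
CCXXIX = 229
229 is larger

CCXXIX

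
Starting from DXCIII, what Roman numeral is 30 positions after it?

DXCIII = 593
593 + 30 = 623

DCXXIII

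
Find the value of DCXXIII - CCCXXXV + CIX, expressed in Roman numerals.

DCXXIII = 623, CCCXXXV = 335, CIX = 109
623 - 335 = 288
288 + 109 = 397

CCCXCVII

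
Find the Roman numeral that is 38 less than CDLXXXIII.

CDLXXXIII = 483
483 - 38 = 445

CDXLV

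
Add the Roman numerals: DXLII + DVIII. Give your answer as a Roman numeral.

DXLII = 542
DVIII = 508
542 + 508 = 1050

ML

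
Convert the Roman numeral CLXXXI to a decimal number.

CLXXXI: C=100, L=50, X=10, X=10, X=10, I=1
100 + 50 + 10 + 10 + 10 + 1 = 181

181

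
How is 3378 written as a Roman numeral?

Convert 3378 to Roman numerals:
  3378 contains 3×1000 (MMM)
  378 contains 3×100 (CCC)
  78 contains 1×50 (L)
  28 contains 2×10 (XX)
  8 contains 1×5 (V)
  3 contains 3×1 (III)

MMMCCCLXXVIII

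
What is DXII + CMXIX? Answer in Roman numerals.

DXII = 512
CMXIX = 919
512 + 919 = 1431

MCDXXXI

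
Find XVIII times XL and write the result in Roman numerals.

XVIII = 18
XL = 40
18 × 40 = 720

DCCXX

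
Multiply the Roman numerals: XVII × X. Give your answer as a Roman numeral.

XVII = 17
X = 10
17 × 10 = 170

CLXX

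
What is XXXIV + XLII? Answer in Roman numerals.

XXXIV = 34
XLII = 42
34 + 42 = 76

LXXVI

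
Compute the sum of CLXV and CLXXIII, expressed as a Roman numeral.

CLXV = 165
CLXXIII = 173
165 + 173 = 338

CCCXXXVIII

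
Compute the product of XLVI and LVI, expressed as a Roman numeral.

XLVI = 46
LVI = 56
46 × 56 = 2576

MMDLXXVI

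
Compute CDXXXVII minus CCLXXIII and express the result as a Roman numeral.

CDXXXVII = 437
CCLXXIII = 273
437 - 273 = 164

CLXIV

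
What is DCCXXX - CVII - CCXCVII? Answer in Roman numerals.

DCCXXX = 730, CVII = 107, CCXCVII = 297
730 - 107 = 623
623 - 297 = 326

CCCXXVI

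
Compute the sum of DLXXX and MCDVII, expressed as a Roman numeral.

DLXXX = 580
MCDVII = 1407
580 + 1407 = 1987

MCMLXXXVII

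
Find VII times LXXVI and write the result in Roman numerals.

VII = 7
LXXVI = 76
7 × 76 = 532

DXXXII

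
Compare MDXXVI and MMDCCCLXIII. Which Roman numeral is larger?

MDXXVI = 1526
MMDCCCLXIII = 2863
2863 is larger

MMDCCCLXIII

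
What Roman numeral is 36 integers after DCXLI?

DCXLI = 641
641 + 36 = 677

DCLXXVII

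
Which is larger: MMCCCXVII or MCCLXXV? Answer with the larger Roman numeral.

MMCCCXVII = 2317
MCCLXXV = 1275
2317 is larger

MMCCCXVII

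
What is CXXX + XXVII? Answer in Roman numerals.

CXXX = 130
XXVII = 27
130 + 27 = 157

CLVII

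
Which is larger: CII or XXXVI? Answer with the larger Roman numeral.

CII = 102
XXXVI = 36
102 is larger

CII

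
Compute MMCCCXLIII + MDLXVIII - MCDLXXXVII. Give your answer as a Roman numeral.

MMCCCXLIII = 2343, MDLXVIII = 1568, MCDLXXXVII = 1487
2343 + 1568 = 3911
3911 - 1487 = 2424

MMCDXXIV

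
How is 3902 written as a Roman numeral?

Convert 3902 to Roman numerals:
  3902 contains 3×1000 (MMM)
  902 contains 1×900 (CM)
  2 contains 2×1 (II)

MMMCMII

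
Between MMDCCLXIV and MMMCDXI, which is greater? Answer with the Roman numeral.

MMDCCLXIV = 2764
MMMCDXI = 3411
3411 is larger

MMMCDXI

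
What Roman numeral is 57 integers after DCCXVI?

DCCXVI = 716
716 + 57 = 773

DCCLXXIII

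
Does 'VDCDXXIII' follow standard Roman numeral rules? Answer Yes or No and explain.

'VDCDXXIII': D should not appear more than once

No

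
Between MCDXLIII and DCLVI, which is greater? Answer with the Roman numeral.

MCDXLIII = 1443
DCLVI = 656
1443 is larger

MCDXLIII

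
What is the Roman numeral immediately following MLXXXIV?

MLXXXIV = 1084; next is 1085

MLXXXV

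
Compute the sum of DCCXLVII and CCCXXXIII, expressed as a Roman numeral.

DCCXLVII = 747
CCCXXXIII = 333
747 + 333 = 1080

MLXXX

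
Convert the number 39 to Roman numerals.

Convert 39 to Roman numerals:
  39 contains 3×10 (XXX)
  9 contains 1×9 (IX)

XXXIX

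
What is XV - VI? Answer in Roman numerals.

XV = 15
VI = 6
15 - 6 = 9

IX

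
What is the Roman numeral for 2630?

Convert 2630 to Roman numerals:
  2630 contains 2×1000 (MM)
  630 contains 1×500 (D)
  130 contains 1×100 (C)
  30 contains 3×10 (XXX)

MMDCXXX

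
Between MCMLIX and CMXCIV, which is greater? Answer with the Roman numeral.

MCMLIX = 1959
CMXCIV = 994
1959 is larger

MCMLIX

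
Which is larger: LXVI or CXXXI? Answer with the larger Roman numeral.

LXVI = 66
CXXXI = 131
131 is larger

CXXXI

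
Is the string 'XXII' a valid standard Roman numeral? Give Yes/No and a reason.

'XXII': Check the rules: uses only the symbols I, V, X, L, C, D, M; no symbol is repeated more than three times in a row; V, L and D each appear at most once; no smaller symbol precedes a larger one (values never increase from left to right). Value: X (10) + X (10) + I (1) + I (1) = 22. So it is a valid standard Roman numeral.

Yes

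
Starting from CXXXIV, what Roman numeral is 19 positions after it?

CXXXIV = 134
134 + 19 = 153

CLIII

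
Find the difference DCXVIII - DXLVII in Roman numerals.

DCXVIII = 618
DXLVII = 547
618 - 547 = 71

LXXI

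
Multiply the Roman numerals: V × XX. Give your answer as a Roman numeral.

V = 5
XX = 20
5 × 20 = 100

C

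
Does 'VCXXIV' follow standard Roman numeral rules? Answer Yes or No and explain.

'VCXXIV': V should not appear more than once

No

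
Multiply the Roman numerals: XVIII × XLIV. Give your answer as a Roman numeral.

XVIII = 18
XLIV = 44
18 × 44 = 792

DCCXCII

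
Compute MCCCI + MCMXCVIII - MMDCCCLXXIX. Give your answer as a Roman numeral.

MCCCI = 1301, MCMXCVIII = 1998, MMDCCCLXXIX = 2879
1301 + 1998 = 3299
3299 - 2879 = 420

CDXX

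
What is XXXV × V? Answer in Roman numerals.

XXXV = 35
V = 5
35 × 5 = 175

CLXXV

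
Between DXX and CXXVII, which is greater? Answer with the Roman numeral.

DXX = 520
CXXVII = 127
520 is larger

DXX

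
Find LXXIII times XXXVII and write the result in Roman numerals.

LXXIII = 73
XXXVII = 37
73 × 37 = 2701

MMDCCI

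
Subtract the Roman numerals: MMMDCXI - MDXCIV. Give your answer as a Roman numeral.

MMMDCXI = 3611
MDXCIV = 1594
3611 - 1594 = 2017

MMXVII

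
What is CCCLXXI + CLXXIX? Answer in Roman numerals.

CCCLXXI = 371
CLXXIX = 179
371 + 179 = 550

DL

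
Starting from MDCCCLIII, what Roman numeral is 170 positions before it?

MDCCCLIII = 1853
1853 - 170 = 1683

MDCLXXXIII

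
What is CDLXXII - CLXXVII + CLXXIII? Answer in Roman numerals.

CDLXXII = 472, CLXXVII = 177, CLXXIII = 173
472 - 177 = 295
295 + 173 = 468

CDLXVIII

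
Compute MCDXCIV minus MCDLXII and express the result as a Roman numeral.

MCDXCIV = 1494
MCDLXII = 1462
1494 - 1462 = 32

XXXII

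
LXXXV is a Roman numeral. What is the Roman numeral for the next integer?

LXXXV = 85, so the next integer is 85 + 1 = 86

LXXXVI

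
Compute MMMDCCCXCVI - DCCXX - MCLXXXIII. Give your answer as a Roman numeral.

MMMDCCCXCVI = 3896, DCCXX = 720, MCLXXXIII = 1183
3896 - 720 = 3176
3176 - 1183 = 1993

MCMXCIII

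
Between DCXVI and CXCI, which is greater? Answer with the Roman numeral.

DCXVI = 616
CXCI = 191
616 is larger

DCXVI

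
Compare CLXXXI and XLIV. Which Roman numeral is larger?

CLXXXI = 181
XLIV = 44
181 is larger

CLXXXI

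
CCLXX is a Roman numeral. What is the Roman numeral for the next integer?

CCLXX = 270, so the next integer is 270 + 1 = 271

CCLXXI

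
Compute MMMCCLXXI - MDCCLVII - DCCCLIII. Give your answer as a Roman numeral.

MMMCCLXXI = 3271, MDCCLVII = 1757, DCCCLIII = 853
3271 - 1757 = 1514
1514 - 853 = 661

DCLXI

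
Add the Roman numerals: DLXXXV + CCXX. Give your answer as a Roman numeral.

DLXXXV = 585
CCXX = 220
585 + 220 = 805

DCCCV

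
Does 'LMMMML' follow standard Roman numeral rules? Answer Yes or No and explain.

'LMMMML': More than 3 consecutive M's

No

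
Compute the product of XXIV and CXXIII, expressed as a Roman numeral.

XXIV = 24
CXXIII = 123
24 × 123 = 2952

MMCMLII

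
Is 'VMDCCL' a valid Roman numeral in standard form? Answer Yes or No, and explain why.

'VMDCCL': Invalid subtractive combination: VM

No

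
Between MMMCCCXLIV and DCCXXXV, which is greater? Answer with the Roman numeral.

MMMCCCXLIV = 3344
DCCXXXV = 735
3344 is larger

MMMCCCXLIV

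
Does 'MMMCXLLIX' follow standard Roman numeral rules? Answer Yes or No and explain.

'MMMCXLLIX': L should not appear more than once

No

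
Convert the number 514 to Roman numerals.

Convert 514 to Roman numerals:
  514 contains 1×500 (D)
  14 contains 1×10 (X)
  4 contains 1×4 (IV)

DXIV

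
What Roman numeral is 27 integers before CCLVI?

CCLVI = 256
256 - 27 = 229

CCXXIX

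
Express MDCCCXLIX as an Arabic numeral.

MDCCCXLIX: M=1000, D=500, C=100, C=100, C=100, XL=40, IX=9
1000 + 500 + 100 + 100 + 100 + 40 + 9 = 1849

1849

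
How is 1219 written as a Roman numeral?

Convert 1219 to Roman numerals:
  1219 contains 1×1000 (M)
  219 contains 2×100 (CC)
  19 contains 1×10 (X)
  9 contains 1×9 (IX)

MCCXIX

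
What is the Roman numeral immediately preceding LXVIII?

LXVIII = 68, so the previous integer is 68 - 1 = 67

LXVII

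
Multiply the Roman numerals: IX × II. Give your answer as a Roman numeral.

IX = 9
II = 2
9 × 2 = 18

XVIII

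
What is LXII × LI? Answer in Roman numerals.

LXII = 62
LI = 51
62 × 51 = 3162

MMMCLXII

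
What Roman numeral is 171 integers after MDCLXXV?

MDCLXXV = 1675
1675 + 171 = 1846

MDCCCXLVI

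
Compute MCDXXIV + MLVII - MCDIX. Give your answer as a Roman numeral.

MCDXXIV = 1424, MLVII = 1057, MCDIX = 1409
1424 + 1057 = 2481
2481 - 1409 = 1072

MLXXII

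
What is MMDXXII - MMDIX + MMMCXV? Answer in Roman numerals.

MMDXXII = 2522, MMDIX = 2509, MMMCXV = 3115
2522 - 2509 = 13
13 + 3115 = 3128

MMMCXXVIII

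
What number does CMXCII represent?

CMXCII: CM=900, XC=90, I=1, I=1
900 + 90 + 1 + 1 = 992

992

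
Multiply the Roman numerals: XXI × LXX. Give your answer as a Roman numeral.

XXI = 21
LXX = 70
21 × 70 = 1470

MCDLXX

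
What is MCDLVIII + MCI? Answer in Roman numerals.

MCDLVIII = 1458
MCI = 1101
1458 + 1101 = 2559

MMDLIX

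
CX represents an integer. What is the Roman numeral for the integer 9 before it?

CX = 110
110 - 9 = 101

CI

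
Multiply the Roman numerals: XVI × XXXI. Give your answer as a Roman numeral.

XVI = 16
XXXI = 31
16 × 31 = 496

CDXCVI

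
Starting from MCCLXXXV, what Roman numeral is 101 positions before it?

MCCLXXXV = 1285
1285 - 101 = 1184

MCLXXXIV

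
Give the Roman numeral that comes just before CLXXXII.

CLXXXII = 182; previous is 181

CLXXXI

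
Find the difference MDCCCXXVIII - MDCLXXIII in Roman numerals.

MDCCCXXVIII = 1828
MDCLXXIII = 1673
1828 - 1673 = 155

CLV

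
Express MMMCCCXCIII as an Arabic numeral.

MMMCCCXCIII: M=1000, M=1000, M=1000, C=100, C=100, C=100, XC=90, I=1, I=1, I=1
1000 + 1000 + 1000 + 100 + 100 + 100 + 90 + 1 + 1 + 1 = 3393

3393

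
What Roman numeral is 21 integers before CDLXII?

CDLXII = 462
462 - 21 = 441

CDXLI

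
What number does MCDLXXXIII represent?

MCDLXXXIII: M=1000, CD=400, L=50, X=10, X=10, X=10, I=1, I=1, I=1
1000 + 400 + 50 + 10 + 10 + 10 + 1 + 1 + 1 = 1483

1483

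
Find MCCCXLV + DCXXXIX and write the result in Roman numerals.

MCCCXLV = 1345
DCXXXIX = 639
1345 + 639 = 1984

MCMLXXXIV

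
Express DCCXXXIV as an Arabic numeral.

DCCXXXIV: D=500, C=100, C=100, X=10, X=10, X=10, IV=4
500 + 100 + 100 + 10 + 10 + 10 + 4 = 734

734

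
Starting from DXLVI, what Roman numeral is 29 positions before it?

DXLVI = 546
546 - 29 = 517

DXVII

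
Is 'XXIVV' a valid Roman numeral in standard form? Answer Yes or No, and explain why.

'XXIVV': V should not appear more than once

No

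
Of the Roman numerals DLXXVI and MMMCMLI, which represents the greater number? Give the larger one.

DLXXVI = 576
MMMCMLI = 3951
3951 is larger

MMMCMLI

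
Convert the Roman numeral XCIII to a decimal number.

XCIII: XC=90, I=1, I=1, I=1
90 + 1 + 1 + 1 = 93

93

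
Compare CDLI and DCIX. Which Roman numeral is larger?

CDLI = 451
DCIX = 609
609 is larger

DCIX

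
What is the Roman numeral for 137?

Convert 137 to Roman numerals:
  137 contains 1×100 (C)
  37 contains 3×10 (XXX)
  7 contains 1×5 (V)
  2 contains 2×1 (II)

CXXXVII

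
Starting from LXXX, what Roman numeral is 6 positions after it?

LXXX = 80
80 + 6 = 86

LXXXVI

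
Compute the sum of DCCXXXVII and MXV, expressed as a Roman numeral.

DCCXXXVII = 737
MXV = 1015
737 + 1015 = 1752

MDCCLII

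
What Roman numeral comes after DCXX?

DCXX = 620, so the next integer is 620 + 1 = 621

DCXXI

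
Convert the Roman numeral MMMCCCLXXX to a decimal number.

MMMCCCLXXX: M=1000, M=1000, M=1000, C=100, C=100, C=100, L=50, X=10, X=10, X=10
1000 + 1000 + 1000 + 100 + 100 + 100 + 50 + 10 + 10 + 10 = 3380

3380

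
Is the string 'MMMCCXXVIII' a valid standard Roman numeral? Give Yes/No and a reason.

'MMMCCXXVIII': Check the rules: uses only the symbols I, V, X, L, C, D, M; no symbol is repeated more than three times in a row; V, L and D each appear at most once; no smaller symbol precedes a larger one (values never increase from left to right). Value: M (1000) + M (1000) + M (1000) + C (100) + C (100) + X (10) + X (10) + V (5) + I (1) + I (1) + I (1) = 3228. So it is a valid standard Roman numeral.

Yes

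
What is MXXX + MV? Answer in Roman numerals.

MXXX = 1030
MV = 1005
1030 + 1005 = 2035

MMXXXV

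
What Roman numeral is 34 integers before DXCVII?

DXCVII = 597
597 - 34 = 563

DLXIII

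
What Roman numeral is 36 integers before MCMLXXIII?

MCMLXXIII = 1973
1973 - 36 = 1937

MCMXXXVII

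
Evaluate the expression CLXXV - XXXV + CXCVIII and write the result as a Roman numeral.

CLXXV = 175, XXXV = 35, CXCVIII = 198
175 - 35 = 140
140 + 198 = 338

CCCXXXVIII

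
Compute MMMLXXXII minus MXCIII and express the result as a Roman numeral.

MMMLXXXII = 3082
MXCIII = 1093
3082 - 1093 = 1989

MCMLXXXIX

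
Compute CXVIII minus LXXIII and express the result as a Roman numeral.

CXVIII = 118
LXXIII = 73
118 - 73 = 45

XLV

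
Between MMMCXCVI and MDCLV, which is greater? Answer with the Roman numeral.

MMMCXCVI = 3196
MDCLV = 1655
3196 is larger

MMMCXCVI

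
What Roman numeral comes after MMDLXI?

MMDLXI = 2561; next is 2562

MMDLXII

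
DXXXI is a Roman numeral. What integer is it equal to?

DXXXI: D=500, X=10, X=10, X=10, I=1
500 + 10 + 10 + 10 + 1 = 531

531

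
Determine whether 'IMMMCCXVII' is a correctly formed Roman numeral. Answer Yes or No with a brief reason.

'IMMMCCXVII': Invalid subtractive combination: IM

No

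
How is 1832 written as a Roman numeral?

Convert 1832 to Roman numerals:
  1832 contains 1×1000 (M)
  832 contains 1×500 (D)
  332 contains 3×100 (CCC)
  32 contains 3×10 (XXX)
  2 contains 2×1 (II)

MDCCCXXXII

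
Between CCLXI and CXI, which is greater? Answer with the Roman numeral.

CCLXI = 261
CXI = 111
261 is larger

CCLXI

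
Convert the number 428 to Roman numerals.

Convert 428 to Roman numerals:
  428 contains 1×400 (CD)
  28 contains 2×10 (XX)
  8 contains 1×5 (V)
  3 contains 3×1 (III)

CDXXVIII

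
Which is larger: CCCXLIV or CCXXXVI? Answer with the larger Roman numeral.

CCCXLIV = 344
CCXXXVI = 236
344 is larger

CCCXLIV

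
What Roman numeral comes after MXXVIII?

MXXVIII = 1028, so the next integer is 1028 + 1 = 1029

MXXIX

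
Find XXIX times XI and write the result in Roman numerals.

XXIX = 29
XI = 11
29 × 11 = 319

CCCXIX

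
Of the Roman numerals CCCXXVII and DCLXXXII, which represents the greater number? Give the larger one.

CCCXXVII = 327
DCLXXXII = 682
682 is larger

DCLXXXII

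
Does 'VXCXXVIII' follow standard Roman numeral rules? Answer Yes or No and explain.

'VXCXXVIII': V should not appear more than once

No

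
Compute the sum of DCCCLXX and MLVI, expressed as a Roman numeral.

DCCCLXX = 870
MLVI = 1056
870 + 1056 = 1926

MCMXXVI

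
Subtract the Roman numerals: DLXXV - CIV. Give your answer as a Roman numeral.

DLXXV = 575
CIV = 104
575 - 104 = 471

CDLXXI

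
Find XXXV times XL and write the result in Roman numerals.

XXXV = 35
XL = 40
35 × 40 = 1400

MCD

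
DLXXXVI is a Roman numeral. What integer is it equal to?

DLXXXVI: D=500, L=50, X=10, X=10, X=10, V=5, I=1
500 + 50 + 10 + 10 + 10 + 5 + 1 = 586

586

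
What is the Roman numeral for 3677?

Convert 3677 to Roman numerals:
  3677 contains 3×1000 (MMM)
  677 contains 1×500 (D)
  177 contains 1×100 (C)
  77 contains 1×50 (L)
  27 contains 2×10 (XX)
  7 contains 1×5 (V)
  2 contains 2×1 (II)

MMMDCLXXVII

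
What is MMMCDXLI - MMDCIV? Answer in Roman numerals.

MMMCDXLI = 3441
MMDCIV = 2604
3441 - 2604 = 837

DCCCXXXVII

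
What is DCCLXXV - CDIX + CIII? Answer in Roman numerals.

DCCLXXV = 775, CDIX = 409, CIII = 103
775 - 409 = 366
366 + 103 = 469

CDLXIX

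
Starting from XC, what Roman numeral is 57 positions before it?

XC = 90
90 - 57 = 33

XXXIII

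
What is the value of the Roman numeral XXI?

XXI: X=10, X=10, I=1
10 + 10 + 1 = 21

21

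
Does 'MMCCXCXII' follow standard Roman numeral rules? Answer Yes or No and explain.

'MMCCXCXII': X cannot come right after the subtractive pair XC: once X is subtracted in XC, the next symbol must be smaller than X

No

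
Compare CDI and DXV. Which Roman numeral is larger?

CDI = 401
DXV = 515
515 is larger

DXV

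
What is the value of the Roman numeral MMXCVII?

MMXCVII: M=1000, M=1000, XC=90, V=5, I=1, I=1
1000 + 1000 + 90 + 5 + 1 + 1 = 2097

2097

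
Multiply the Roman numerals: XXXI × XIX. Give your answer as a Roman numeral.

XXXI = 31
XIX = 19
31 × 19 = 589

DLXXXIX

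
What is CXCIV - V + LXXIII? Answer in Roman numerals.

CXCIV = 194, V = 5, LXXIII = 73
194 - 5 = 189
189 + 73 = 262

CCLXII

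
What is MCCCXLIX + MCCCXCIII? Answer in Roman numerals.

MCCCXLIX = 1349
MCCCXCIII = 1393
1349 + 1393 = 2742

MMDCCXLII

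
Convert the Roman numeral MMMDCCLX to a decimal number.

MMMDCCLX: M=1000, M=1000, M=1000, D=500, C=100, C=100, L=50, X=10
1000 + 1000 + 1000 + 500 + 100 + 100 + 50 + 10 = 3760

3760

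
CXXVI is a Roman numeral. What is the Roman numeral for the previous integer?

CXXVI = 126, so the previous integer is 126 - 1 = 125

CXXV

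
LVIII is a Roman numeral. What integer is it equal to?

LVIII: L=50, V=5, I=1, I=1, I=1
50 + 5 + 1 + 1 + 1 = 58

58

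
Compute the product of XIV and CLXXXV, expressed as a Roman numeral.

XIV = 14
CLXXXV = 185
14 × 185 = 2590

MMDXC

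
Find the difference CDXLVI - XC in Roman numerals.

CDXLVI = 446
XC = 90
446 - 90 = 356

CCCLVI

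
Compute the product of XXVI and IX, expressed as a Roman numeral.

XXVI = 26
IX = 9
26 × 9 = 234

CCXXXIV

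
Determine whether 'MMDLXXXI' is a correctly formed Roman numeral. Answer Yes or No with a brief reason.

'MMDLXXXI': Check the rules: uses only the symbols I, V, X, L, C, D, M; no symbol is repeated more than three times in a row; V, L and D each appear at most once; no smaller symbol precedes a larger one (values never increase from left to right). Value: M (1000) + M (1000) + D (500) + L (50) + X (10) + X (10) + X (10) + I (1) = 2581. So it is a valid standard Roman numeral.

Yes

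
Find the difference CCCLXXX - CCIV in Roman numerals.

CCCLXXX = 380
CCIV = 204
380 - 204 = 176

CLXXVI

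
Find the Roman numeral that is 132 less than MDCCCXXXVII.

MDCCCXXXVII = 1837
1837 - 132 = 1705

MDCCV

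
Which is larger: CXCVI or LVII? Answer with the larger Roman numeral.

CXCVI = 196
LVII = 57
196 is larger

CXCVI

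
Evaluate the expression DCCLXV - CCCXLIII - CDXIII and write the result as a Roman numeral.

DCCLXV = 765, CCCXLIII = 343, CDXIII = 413
765 - 343 = 422
422 - 413 = 9

IX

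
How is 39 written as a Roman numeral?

Convert 39 to Roman numerals:
  39 contains 3×10 (XXX)
  9 contains 1×9 (IX)

XXXIX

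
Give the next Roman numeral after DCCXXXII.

DCCXXXII = 732, so the next integer is 732 + 1 = 733

DCCXXXIII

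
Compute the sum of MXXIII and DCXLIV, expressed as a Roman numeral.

MXXIII = 1023
DCXLIV = 644
1023 + 644 = 1667

MDCLXVII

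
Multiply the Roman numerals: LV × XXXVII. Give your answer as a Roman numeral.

LV = 55
XXXVII = 37
55 × 37 = 2035

MMXXXV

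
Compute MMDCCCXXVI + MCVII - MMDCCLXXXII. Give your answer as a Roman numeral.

MMDCCCXXVI = 2826, MCVII = 1107, MMDCCLXXXII = 2782
2826 + 1107 = 3933
3933 - 2782 = 1151

MCLI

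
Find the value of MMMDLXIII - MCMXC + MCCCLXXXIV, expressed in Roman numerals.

MMMDLXIII = 3563, MCMXC = 1990, MCCCLXXXIV = 1384
3563 - 1990 = 1573
1573 + 1384 = 2957

MMCMLVII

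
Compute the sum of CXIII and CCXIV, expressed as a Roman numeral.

CXIII = 113
CCXIV = 214
113 + 214 = 327

CCCXXVII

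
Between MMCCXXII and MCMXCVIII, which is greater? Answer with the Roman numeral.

MMCCXXII = 2222
MCMXCVIII = 1998
2222 is larger

MMCCXXII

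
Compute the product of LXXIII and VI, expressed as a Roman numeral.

LXXIII = 73
VI = 6
73 × 6 = 438

CDXXXVIII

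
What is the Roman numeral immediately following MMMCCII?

MMMCCII = 3202; next is 3203

MMMCCIII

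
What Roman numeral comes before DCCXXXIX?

DCCXXXIX = 739, so the previous integer is 739 - 1 = 738

DCCXXXVIII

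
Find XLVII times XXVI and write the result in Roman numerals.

XLVII = 47
XXVI = 26
47 × 26 = 1222

MCCXXII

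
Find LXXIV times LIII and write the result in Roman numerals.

LXXIV = 74
LIII = 53
74 × 53 = 3922

MMMCMXXII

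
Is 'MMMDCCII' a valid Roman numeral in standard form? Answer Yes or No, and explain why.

'MMMDCCII': Check the rules: uses only the symbols I, V, X, L, C, D, M; no symbol is repeated more than three times in a row; V, L and D each appear at most once; no smaller symbol precedes a larger one (values never increase from left to right). Value: M (1000) + M (1000) + M (1000) + D (500) + C (100) + C (100) + I (1) + I (1) = 3702. So it is a valid standard Roman numeral.

Yes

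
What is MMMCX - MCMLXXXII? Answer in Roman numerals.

MMMCX = 3110
MCMLXXXII = 1982
3110 - 1982 = 1128

MCXXVIII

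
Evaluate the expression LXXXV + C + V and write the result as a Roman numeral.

LXXXV = 85, C = 100, V = 5
85 + 100 = 185
185 + 5 = 190

CXC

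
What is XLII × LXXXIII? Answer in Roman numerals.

XLII = 42
LXXXIII = 83
42 × 83 = 3486

MMMCDLXXXVI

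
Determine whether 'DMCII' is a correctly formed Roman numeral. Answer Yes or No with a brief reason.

'DMCII': Invalid subtractive combination: DM

No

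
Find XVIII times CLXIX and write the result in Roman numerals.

XVIII = 18
CLXIX = 169
18 × 169 = 3042

MMMXLII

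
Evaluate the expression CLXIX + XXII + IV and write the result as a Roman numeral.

CLXIX = 169, XXII = 22, IV = 4
169 + 22 = 191
191 + 4 = 195

CXCV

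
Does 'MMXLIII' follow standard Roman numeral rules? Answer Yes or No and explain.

'MMXLIII': Check the rules: uses only the symbols I, V, X, L, C, D, M; no symbol is repeated more than three times in a row; V, L and D each appear at most once; the only place a smaller symbol precedes a larger one is the allowed subtractive pair XL, the symbol right after such a pair (if any) is smaller than the pair's first symbol, and otherwise the values never increase from left to right. Value: M (1000) + M (1000) + XL (40) + I (1) + I (1) + I (1) = 2043. So it is a valid standard Roman numeral.

Yes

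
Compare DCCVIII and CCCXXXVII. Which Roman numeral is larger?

DCCVIII = 708
CCCXXXVII = 337
708 is larger

DCCVIII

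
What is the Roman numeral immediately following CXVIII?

CXVIII = 118; next is 119

CXIX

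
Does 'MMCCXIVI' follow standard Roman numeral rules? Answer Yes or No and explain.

'MMCCXIVI': I cannot come right after the subtractive pair IV: once I is subtracted in IV, the next symbol must be smaller than I

No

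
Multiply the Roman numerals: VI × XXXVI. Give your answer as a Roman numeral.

VI = 6
XXXVI = 36
6 × 36 = 216

CCXVI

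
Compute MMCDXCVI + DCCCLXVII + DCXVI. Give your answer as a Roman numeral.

MMCDXCVI = 2496, DCCCLXVII = 867, DCXVI = 616
2496 + 867 = 3363
3363 + 616 = 3979

MMMCMLXXIX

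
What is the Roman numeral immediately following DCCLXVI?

DCCLXVI = 766; next is 767

DCCLXVII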